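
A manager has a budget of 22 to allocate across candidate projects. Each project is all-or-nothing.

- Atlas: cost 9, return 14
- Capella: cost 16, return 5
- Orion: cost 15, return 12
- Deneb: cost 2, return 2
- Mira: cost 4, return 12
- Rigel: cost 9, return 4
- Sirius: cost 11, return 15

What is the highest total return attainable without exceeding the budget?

Treat it as a binary knapsack problem.
Atlas + Mira + Rigel: cost 9 + 4 + 9 = 22 ≤ 22, return 14 + 12 + 4 = 30.
Atlas + Deneb + Sirius: cost 9 + 2 + 11 = 22 ≤ 22, return 14 + 2 + 15 = 31.
Deneb + Mira + Sirius: cost 2 + 4 + 11 = 17 ≤ 22, return 2 + 12 + 15 = 29.
Best is Atlas, Deneb, and Sirius with total return 31.

31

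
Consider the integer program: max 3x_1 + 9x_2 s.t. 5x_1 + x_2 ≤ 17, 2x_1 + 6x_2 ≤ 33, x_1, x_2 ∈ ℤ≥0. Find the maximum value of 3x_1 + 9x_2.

48

(x_1,x_2)=(1,5): 5·1+1·5=10≤17, 2·1+6·5=32≤33, objective 48.
(x_1,x_2)=(0,5): 5·0+1·5=5≤17, 2·0+6·5=30≤33, objective 45.
(x_1,x_2)=(2,4): 5·2+1·4=14≤17, 2·2+6·4=28≤33, objective 42.
No feasible integer point exceeds 48.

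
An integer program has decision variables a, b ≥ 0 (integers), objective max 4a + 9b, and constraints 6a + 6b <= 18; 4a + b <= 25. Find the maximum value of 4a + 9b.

27

(a,b)=(0,3): 6·0+6·3=18≤18, 4·0+1·3=3≤25, objective 27.
(a,b)=(1,2): 6·1+6·2=18≤18, 4·1+1·2=6≤25, objective 22.
(a,b)=(0,2): 6·0+6·2=12≤18, 4·0+1·2=2≤25, objective 18.
Maximum is 27 at (a,b)=(0,3).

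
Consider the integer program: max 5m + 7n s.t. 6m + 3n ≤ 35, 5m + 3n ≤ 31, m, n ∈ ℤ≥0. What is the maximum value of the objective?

(m,n)=(0,10) is feasible, giving 70.
(m,n)=(0,9) is feasible, giving 63.
Maximum is 70 at (m,n)=(0,10).

70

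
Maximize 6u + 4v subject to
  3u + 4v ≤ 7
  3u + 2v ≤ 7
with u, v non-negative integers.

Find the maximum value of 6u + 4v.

12

(u,v)=(2,0) is feasible, giving 12.
(u,v)=(1,1) is feasible, giving 10.
(u,v)=(1,0) is feasible, giving 6.
The best lattice point is (2,0), giving 12.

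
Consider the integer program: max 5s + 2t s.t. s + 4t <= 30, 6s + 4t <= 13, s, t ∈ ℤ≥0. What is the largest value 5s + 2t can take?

10

(s,t)=(2,0) is feasible, giving 10.
(s,t)=(1,1) is feasible, giving 7.
The best lattice point is (2,0), giving 10.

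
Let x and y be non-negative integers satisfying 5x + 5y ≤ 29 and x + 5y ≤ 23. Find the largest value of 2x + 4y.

18

(x,y)=(1,4): 5·1+5·4=25≤29, 1·1+5·4=21≤23, objective 18.
(x,y)=(0,4): 5·0+5·4=20≤29, 1·0+5·4=20≤23, objective 16.
(x,y)=(2,3): 5·2+5·3=25≤29, 1·2+5·3=17≤23, objective 16.
(x,y)=(1,3): 5·1+5·3=20≤29, 1·1+5·3=16≤23, objective 14.
The best lattice point is (1,4), giving 18.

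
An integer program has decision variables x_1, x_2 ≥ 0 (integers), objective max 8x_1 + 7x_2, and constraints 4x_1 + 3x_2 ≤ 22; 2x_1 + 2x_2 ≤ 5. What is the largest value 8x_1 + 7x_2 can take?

(x_1,x_2)=(2,0) is feasible, giving 16.
(x_1,x_2)=(1,1) is feasible, giving 15.
(x_1,x_2)=(1,0) is feasible, giving 8.
Maximum is 16 at (x_1,x_2)=(2,0).

16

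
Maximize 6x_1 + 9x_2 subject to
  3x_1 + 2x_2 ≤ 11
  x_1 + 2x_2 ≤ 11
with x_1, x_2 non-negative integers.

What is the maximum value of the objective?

The continuous relaxation peaks at (0, 5.5) with value 49.50; rounding to a feasible lattice point costs some objective.
(x_1,x_2)=(0,5): 3·0+2·5=10≤11, 1·0+2·5=10≤11, objective 45.
(x_1,x_2)=(1,4): 3·1+2·4=11≤11, 1·1+2·4=9≤11, objective 42.
(x_1,x_2)=(0,4): 3·0+2·4=8≤11, 1·0+2·4=8≤11, objective 36.
No feasible integer point exceeds 45.

45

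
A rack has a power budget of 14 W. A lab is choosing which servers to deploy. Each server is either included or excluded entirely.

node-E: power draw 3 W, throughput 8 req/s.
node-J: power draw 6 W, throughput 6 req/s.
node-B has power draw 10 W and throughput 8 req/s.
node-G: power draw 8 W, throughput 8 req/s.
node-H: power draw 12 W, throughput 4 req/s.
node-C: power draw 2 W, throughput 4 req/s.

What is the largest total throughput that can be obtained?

20

Allowing fractional choices, the relaxed optimum would be about 21.0, but servers are indivisible.
node-E + node-J + node-C: power draw 3 + 6 + 2 = 11 ≤ 14, throughput 8 + 6 + 4 = 18.
node-E + node-G + node-C: power draw 3 + 8 + 2 = 13 ≤ 14, throughput 8 + 8 + 4 = 20.
node-E + node-G: power draw 3 + 8 = 11 ≤ 14, throughput 8 + 8 = 16.
Best is node-E, node-G, and node-C with total throughput 20.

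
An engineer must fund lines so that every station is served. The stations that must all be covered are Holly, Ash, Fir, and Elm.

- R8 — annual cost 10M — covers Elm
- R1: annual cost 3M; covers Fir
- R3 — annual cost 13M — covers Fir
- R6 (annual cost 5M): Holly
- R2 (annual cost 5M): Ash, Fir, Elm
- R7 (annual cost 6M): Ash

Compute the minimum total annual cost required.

10

Choose R6 and R2: together they cover Holly, Ash, Fir, Elm — every station.
Total annual cost: 5 + 5 = 10.
No cover costs less than 10.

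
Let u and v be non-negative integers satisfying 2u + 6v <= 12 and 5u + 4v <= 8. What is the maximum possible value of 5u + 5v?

10

(u,v)=(0,2) is feasible, giving 10.
(u,v)=(0,1) is feasible, giving 5.
No feasible integer point exceeds 10.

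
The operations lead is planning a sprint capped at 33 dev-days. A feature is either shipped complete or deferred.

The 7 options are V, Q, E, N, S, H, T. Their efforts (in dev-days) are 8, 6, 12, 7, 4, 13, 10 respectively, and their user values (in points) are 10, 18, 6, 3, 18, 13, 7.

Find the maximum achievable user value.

59

Take V, Q, S, and H: effort 8 + 6 + 4 + 13 = 31 ≤ 33, user value 10 + 18 + 18 + 13 = 59.
No other feasible combination does better.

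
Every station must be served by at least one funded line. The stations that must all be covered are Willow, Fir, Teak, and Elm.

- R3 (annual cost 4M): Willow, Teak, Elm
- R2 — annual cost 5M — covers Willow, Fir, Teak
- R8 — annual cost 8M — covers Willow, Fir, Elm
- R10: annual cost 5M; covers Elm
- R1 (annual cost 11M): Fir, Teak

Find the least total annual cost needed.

Choose R3 and R2: together they cover Willow, Fir, Teak, Elm — every station.
Total annual cost: 4 + 5 = 9.

9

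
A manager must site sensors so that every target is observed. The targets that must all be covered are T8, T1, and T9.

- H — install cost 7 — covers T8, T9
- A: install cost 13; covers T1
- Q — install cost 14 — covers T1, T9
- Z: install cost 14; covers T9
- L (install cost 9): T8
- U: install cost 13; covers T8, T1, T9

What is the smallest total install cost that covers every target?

This is a weighted set-cover instance.
U alone covers T8, T1, T9 — every target.
Total install cost: 13.

13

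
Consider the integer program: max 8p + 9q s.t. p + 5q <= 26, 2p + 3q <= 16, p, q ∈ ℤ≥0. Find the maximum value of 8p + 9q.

(p,q)=(8,0): 1·8+5·0=8≤26, 2·8+3·0=16≤16, objective 64.
(p,q)=(7,0): 1·7+5·0=7≤26, 2·7+3·0=14≤16, objective 56.
The best lattice point is (8,0), giving 64.

64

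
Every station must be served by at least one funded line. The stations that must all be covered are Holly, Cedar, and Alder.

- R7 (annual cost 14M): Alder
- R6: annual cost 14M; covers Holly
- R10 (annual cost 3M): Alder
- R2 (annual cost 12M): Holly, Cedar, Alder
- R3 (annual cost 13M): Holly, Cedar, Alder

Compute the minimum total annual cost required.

12

This is a weighted set-cover instance.
The greedy cost-per-new-station heuristic would pick R10 and R2 for 15, but a cheaper cover exists.
R2 alone covers Holly, Cedar, Alder — every station.
Total annual cost: 12.
No cover costs less than 12.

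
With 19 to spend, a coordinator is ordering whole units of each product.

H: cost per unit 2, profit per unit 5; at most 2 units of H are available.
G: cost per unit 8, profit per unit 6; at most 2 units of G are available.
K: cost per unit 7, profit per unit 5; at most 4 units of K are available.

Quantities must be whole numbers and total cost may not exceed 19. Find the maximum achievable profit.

21

Take 2×H, 1×G, and 1×K: cost 19 ≤ 19, profit 2·5 + 1·6 + 1·5 = 21.
H has the best ratio (5/2) and is taken to its limit of 2; remaining capacity is filled optimally with the others.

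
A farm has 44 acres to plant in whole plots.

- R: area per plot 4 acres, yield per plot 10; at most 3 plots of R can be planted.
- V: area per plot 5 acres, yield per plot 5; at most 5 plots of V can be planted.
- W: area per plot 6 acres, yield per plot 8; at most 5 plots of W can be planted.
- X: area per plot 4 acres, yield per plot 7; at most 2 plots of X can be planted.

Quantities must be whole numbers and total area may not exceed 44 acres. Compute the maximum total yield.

This is a bounded integer knapsack.
Take 3×R, 4×W, and 2×X: area 44 ≤ 44, yield 3·10 + 4·8 + 2·7 = 76.
R has the best ratio (10/4) and is taken to its limit of 3; remaining capacity is filled optimally with the others.

76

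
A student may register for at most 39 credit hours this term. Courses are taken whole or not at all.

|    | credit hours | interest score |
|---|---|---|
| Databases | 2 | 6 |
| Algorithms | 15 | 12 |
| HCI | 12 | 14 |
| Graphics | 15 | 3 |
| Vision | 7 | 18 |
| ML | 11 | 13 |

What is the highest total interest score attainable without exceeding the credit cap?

This is an integer program with binary decision variables.
Databases + Algorithms + Vision + ML: credit hours 2 + 15 + 7 + 11 = 35 ≤ 39, interest score 6 + 12 + 18 + 13 = 49.
Databases + HCI + Vision + ML: credit hours 2 + 12 + 7 + 11 = 32 ≤ 39, interest score 6 + 14 + 18 + 13 = 51.
Databases + Algorithms + HCI + Vision: credit hours 2 + 15 + 12 + 7 = 36 ≤ 39, interest score 6 + 12 + 14 + 18 = 50.
Best is Databases, HCI, Vision, and ML with total interest score 51.

51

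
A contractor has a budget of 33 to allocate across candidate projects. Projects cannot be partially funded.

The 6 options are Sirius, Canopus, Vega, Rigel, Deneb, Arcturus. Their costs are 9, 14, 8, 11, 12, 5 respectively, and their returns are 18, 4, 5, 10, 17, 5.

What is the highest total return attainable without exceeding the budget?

45

Sirius + Deneb + Arcturus: cost 9 + 12 + 5 = 26 ≤ 33, return 18 + 17 + 5 = 40.
Sirius + Rigel + Deneb: cost 9 + 11 + 12 = 32 ≤ 33, return 18 + 10 + 17 = 45.
Sirius + Vega + Deneb: cost 9 + 8 + 12 = 29 ≤ 33, return 18 + 5 + 17 = 40.
Best is Sirius, Rigel, and Deneb with total return 45.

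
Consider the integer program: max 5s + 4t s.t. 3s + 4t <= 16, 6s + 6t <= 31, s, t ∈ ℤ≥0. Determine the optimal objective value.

25

(s,t)=(5,0): 3·5+4·0=15≤16, 6·5+6·0=30≤31, objective 25.
(s,t)=(4,1): 3·4+4·1=16≤16, 6·4+6·1=30≤31, objective 24.
(s,t)=(4,0): 3·4+4·0=12≤16, 6·4+6·0=24≤31, objective 20.
Maximum is 25 at (s,t)=(5,0).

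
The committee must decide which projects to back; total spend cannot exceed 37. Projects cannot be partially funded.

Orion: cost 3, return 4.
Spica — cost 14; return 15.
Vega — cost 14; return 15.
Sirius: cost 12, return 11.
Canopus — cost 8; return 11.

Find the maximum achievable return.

41

This is a 0-1 knapsack instance.
Take Spica, Vega, and Canopus: cost 14 + 14 + 8 = 36 ≤ 37, return 15 + 15 + 11 = 41.
No feasible combination exceeds this.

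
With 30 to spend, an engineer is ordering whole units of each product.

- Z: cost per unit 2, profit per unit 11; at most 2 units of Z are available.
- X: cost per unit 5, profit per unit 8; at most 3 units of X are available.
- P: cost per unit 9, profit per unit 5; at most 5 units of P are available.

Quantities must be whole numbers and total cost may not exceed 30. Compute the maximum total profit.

Z has the best ratio (11/2); taking only Z gives at most 2×11 = 22 (stopped by the supply cap of 2).
Mixing does better — 2×Z, 3×X, and 1×P: cost 28 ≤ 30, profit 2·11 + 3·8 + 1·5 = 51.

51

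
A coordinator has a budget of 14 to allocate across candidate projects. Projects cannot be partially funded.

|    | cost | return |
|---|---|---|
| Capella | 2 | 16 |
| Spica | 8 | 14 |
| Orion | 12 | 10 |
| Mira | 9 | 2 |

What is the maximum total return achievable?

Allowing fractional choices, the relaxed optimum would be about 33.3, but projects are indivisible.
Capella + Spica: cost 2 + 8 = 10 ≤ 14, return 16 + 14 = 30.
Capella + Mira: cost 2 + 9 = 11 ≤ 14, return 16 + 2 = 18.
Capella + Orion: cost 2 + 12 = 14 ≤ 14, return 16 + 10 = 26.
Best is Capella and Spica with total return 30.

30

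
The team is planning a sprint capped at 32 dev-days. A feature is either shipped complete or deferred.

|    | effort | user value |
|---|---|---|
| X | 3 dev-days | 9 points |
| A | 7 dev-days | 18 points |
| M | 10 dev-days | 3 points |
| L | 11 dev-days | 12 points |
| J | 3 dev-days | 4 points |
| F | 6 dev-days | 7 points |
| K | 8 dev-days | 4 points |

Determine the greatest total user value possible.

50

Treat it as a binary knapsack problem.
X + A + L + J + K: effort 3 + 7 + 11 + 3 + 8 = 32 ≤ 32, user value 9 + 18 + 12 + 4 + 4 = 47.
X + A + L + F: effort 3 + 7 + 11 + 6 = 27 ≤ 32, user value 9 + 18 + 12 + 7 = 46.
X + A + L + J + F: effort 3 + 7 + 11 + 3 + 6 = 30 ≤ 32, user value 9 + 18 + 12 + 4 + 7 = 50.
Best is X, A, L, J, and F with total user value 50.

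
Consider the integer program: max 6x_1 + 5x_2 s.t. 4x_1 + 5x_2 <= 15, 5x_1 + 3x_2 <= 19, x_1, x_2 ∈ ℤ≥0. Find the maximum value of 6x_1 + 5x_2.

18

The continuous relaxation peaks at (3.75, 0) with value 22.50; rounding to a feasible lattice point costs some objective.
(x_1,x_2)=(3,0): 4·3+5·0=12≤15, 5·3+3·0=15≤19, objective 18.
(x_1,x_2)=(2,1): 4·2+5·1=13≤15, 5·2+3·1=13≤19, objective 17.
(x_1,x_2)=(2,0): 4·2+5·0=8≤15, 5·2+3·0=10≤19, objective 12.
Maximum is 18 at (x_1,x_2)=(3,0).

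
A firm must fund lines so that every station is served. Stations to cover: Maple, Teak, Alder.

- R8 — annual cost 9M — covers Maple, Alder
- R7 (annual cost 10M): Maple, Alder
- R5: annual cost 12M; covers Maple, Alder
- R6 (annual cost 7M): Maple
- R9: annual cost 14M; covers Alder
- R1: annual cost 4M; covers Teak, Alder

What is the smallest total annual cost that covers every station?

11

This is a weighted set-cover instance.
Choose R6 and R1: together they cover Maple, Teak, Alder — every station.
Total annual cost: 7 + 4 = 11.
No cover costs less than 11.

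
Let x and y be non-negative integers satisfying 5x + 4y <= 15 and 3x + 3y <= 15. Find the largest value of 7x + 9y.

Relaxing integrality, the LP optimum is 33.75 at (x,y) = (0, 3.75), which is not an integer point.
(x,y)=(0,3): 5·0+4·3=12≤15, 3·0+3·3=9≤15, objective 27.
(x,y)=(1,2): 5·1+4·2=13≤15, 3·1+3·2=9≤15, objective 25.
(x,y)=(0,2): 5·0+4·2=8≤15, 3·0+3·2=6≤15, objective 18.
Maximum is 27 at (x,y)=(0,3).

27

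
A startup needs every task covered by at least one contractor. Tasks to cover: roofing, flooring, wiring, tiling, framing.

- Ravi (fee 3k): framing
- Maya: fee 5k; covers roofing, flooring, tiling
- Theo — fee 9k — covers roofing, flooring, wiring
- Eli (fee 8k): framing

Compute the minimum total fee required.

Choose Ravi, Maya, and Theo: together they cover roofing, flooring, wiring, tiling, framing — every task.
Total fee: 3 + 5 + 9 = 17.
No cover costs less than 17.

17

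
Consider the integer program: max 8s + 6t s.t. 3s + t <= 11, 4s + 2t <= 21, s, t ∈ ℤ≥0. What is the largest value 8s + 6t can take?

The continuous relaxation peaks at (0, 10.5) with value 63.00; rounding to a feasible lattice point costs some objective.
(s,t)=(0,10): 3·0+1·10=10≤11, 4·0+2·10=20≤21, objective 60.
(s,t)=(0,9): 3·0+1·9=9≤11, 4·0+2·9=18≤21, objective 54.
No feasible integer point exceeds 60.

60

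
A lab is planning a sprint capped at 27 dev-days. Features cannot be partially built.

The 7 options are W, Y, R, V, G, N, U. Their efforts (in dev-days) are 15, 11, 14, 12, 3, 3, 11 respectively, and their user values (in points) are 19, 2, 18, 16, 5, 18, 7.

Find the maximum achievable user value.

42

This is an integer program with binary decision variables.
Allowing fractional choices, the relaxed optimum would be about 50.6, but features are indivisible.
V + N + U: effort 12 + 3 + 11 = 26 ≤ 27, user value 16 + 18 + 7 = 41.
R + G + N: effort 14 + 3 + 3 = 20 ≤ 27, user value 18 + 5 + 18 = 41.
W + G + N: effort 15 + 3 + 3 = 21 ≤ 27, user value 19 + 5 + 18 = 42.
Best is W, G, and N with total user value 42.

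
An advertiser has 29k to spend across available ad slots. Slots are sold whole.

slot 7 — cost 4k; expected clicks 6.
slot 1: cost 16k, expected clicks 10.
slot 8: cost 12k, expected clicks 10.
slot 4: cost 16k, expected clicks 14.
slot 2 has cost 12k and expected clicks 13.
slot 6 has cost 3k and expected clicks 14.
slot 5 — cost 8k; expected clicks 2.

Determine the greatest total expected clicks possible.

37

slot 7 + slot 2 + slot 6 + slot 5: cost 4 + 12 + 3 + 8 = 27 ≤ 29, expected clicks 6 + 13 + 14 + 2 = 35.
slot 7 + slot 4 + slot 6: cost 4 + 16 + 3 = 23 ≤ 29, expected clicks 6 + 14 + 14 = 34.
slot 8 + slot 2 + slot 6: cost 12 + 12 + 3 = 27 ≤ 29, expected clicks 10 + 13 + 14 = 37.
Best is slot 8, slot 2, and slot 6 with total expected clicks 37.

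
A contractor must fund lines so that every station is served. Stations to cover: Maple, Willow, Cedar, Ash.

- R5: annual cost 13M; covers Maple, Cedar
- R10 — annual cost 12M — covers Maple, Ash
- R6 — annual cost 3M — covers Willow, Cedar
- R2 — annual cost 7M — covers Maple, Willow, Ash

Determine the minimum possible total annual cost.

10

Choose R6 and R2: together they cover Maple, Willow, Cedar, Ash — every station.
Total annual cost: 3 + 7 = 10.
No cover costs less than 10.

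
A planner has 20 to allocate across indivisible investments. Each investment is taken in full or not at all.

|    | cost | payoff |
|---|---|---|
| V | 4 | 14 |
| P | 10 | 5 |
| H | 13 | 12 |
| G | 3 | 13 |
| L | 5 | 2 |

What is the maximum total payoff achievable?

Treat it as a binary knapsack problem.
V + P + G: cost 4 + 10 + 3 = 17 ≤ 20, payoff 14 + 5 + 13 = 32.
V + G + L: cost 4 + 3 + 5 = 12 ≤ 20, payoff 14 + 13 + 2 = 29.
V + H + G: cost 4 + 13 + 3 = 20 ≤ 20, payoff 14 + 12 + 13 = 39.
Best is V, H, and G with total payoff 39.

39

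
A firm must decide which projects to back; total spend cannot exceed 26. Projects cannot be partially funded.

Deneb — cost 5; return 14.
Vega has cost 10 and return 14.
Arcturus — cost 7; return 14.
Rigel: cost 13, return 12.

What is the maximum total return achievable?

Allowing fractional choices, the relaxed optimum would be about 45.7, but projects are indivisible.
Deneb + Arcturus: cost 5 + 7 = 12 ≤ 26, return 14 + 14 = 28.
Deneb + Vega + Arcturus: cost 5 + 10 + 7 = 22 ≤ 26, return 14 + 14 + 14 = 42.
Deneb + Arcturus + Rigel: cost 5 + 7 + 13 = 25 ≤ 26, return 14 + 14 + 12 = 40.
Best is Deneb, Vega, and Arcturus with total return 42.

42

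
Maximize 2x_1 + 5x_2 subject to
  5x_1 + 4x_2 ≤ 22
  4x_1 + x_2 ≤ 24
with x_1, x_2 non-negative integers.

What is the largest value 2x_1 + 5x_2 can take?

(x_1,x_2)=(0,5): 5·0+4·5=20≤22, 4·0+1·5=5≤24, objective 25.
(x_1,x_2)=(1,4): 5·1+4·4=21≤22, 4·1+1·4=8≤24, objective 22.
Maximum is 25 at (x_1,x_2)=(0,5).

25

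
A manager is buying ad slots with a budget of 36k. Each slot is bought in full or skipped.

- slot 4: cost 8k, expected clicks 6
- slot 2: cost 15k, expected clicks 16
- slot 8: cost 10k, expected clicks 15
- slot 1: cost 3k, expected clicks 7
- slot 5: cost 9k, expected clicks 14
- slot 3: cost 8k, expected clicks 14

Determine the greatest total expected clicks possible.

Allowing fractional choices, the relaxed optimum would be about 56.4, but ad slots are indivisible.
slot 8 + slot 1 + slot 5 + slot 3: cost 10 + 3 + 9 + 8 = 30 ≤ 36, expected clicks 15 + 7 + 14 + 14 = 50.
slot 2 + slot 8 + slot 1 + slot 3: cost 15 + 10 + 3 + 8 = 36 ≤ 36, expected clicks 16 + 15 + 7 + 14 = 52.
slot 2 + slot 1 + slot 5 + slot 3: cost 15 + 3 + 9 + 8 = 35 ≤ 36, expected clicks 16 + 7 + 14 + 14 = 51.
Best is slot 2, slot 8, slot 1, and slot 3 with total expected clicks 52.

52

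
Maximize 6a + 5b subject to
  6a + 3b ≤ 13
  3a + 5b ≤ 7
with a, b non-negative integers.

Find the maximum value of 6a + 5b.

Relaxing integrality, the LP optimum is 13.29 at (a,b) = (2.1, 0.143), which is not an integer point.
(a,b)=(2,0): 6·2+3·0=12≤13, 3·2+5·0=6≤7, objective 12.
(a,b)=(1,0): 6·1+3·0=6≤13, 3·1+5·0=3≤7, objective 6.
The best lattice point is (2,0), giving 12.

12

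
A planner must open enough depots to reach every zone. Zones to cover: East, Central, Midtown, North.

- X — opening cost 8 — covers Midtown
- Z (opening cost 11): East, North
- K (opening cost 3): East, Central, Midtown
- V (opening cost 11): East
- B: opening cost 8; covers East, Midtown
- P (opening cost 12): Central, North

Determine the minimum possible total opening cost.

This is an integer covering problem.
Choose Z and K: together they cover East, Central, Midtown, North — every zone.
Total opening cost: 11 + 3 = 14.
No cover costs less than 14.

14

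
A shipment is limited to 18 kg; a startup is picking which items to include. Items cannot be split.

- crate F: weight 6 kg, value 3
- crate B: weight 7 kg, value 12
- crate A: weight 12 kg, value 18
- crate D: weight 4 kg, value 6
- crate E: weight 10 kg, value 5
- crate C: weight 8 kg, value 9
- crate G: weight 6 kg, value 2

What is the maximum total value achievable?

Take crate A and crate D: weight 12 + 4 = 16 ≤ 18, value 18 + 6 = 24.
No other feasible combination does better.

24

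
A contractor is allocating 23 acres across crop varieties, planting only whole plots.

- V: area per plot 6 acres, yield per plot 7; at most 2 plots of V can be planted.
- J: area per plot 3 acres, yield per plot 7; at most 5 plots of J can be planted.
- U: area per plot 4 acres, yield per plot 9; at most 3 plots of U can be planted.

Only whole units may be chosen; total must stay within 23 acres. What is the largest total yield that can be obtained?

This is a bounded integer knapsack.
J has the best ratio (7/3); taking only J gives at most 5×7 = 35 (stopped by the supply cap of 5).
Mixing does better — 5×J and 2×U: area 23 ≤ 23, yield 5·7 + 2·9 = 53.

53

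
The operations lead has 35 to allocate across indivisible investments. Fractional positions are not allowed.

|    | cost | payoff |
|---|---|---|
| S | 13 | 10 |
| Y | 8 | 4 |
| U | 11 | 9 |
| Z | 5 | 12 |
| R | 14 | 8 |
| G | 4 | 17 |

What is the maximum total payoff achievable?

S + U + Z + G: cost 13 + 11 + 5 + 4 = 33 ≤ 35, payoff 10 + 9 + 12 + 17 = 48.
U + Z + R + G: cost 11 + 5 + 14 + 4 = 34 ≤ 35, payoff 9 + 12 + 8 + 17 = 46.
Best is S, U, Z, and G with total payoff 48.

48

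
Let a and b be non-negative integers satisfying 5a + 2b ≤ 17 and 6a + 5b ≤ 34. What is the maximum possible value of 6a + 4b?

26

Relaxing integrality, the LP optimum is 28.77 at (a,b) = (1.31, 5.23), which is not an integer point.
(a,b)=(1,5): 5·1+2·5=15≤17, 6·1+5·5=31≤34, objective 26.
(a,b)=(0,6): 5·0+2·6=12≤17, 6·0+5·6=30≤34, objective 24.
(a,b)=(1,4): 5·1+2·4=13≤17, 6·1+5·4=26≤34, objective 22.
Maximum is 26 at (a,b)=(1,5).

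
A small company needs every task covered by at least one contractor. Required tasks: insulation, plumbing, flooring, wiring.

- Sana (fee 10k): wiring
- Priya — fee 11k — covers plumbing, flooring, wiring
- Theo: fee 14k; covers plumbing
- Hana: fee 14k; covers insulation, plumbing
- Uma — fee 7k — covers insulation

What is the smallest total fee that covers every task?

This is a weighted set-cover instance.
Choose Priya and Uma: together they cover insulation, plumbing, flooring, wiring — every task.
Total fee: 11 + 7 = 18.
No cover costs less than 18.

18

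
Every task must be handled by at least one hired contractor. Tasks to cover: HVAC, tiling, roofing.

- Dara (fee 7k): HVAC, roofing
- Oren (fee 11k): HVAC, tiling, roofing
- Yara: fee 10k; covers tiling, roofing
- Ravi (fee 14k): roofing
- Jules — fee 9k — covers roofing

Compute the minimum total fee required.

11

The greedy cost-per-new-task heuristic would pick Dara and Yara for 17, but a cheaper cover exists.
Oren alone covers HVAC, tiling, roofing — every task.
Total fee: 11.
No cover costs less than 11.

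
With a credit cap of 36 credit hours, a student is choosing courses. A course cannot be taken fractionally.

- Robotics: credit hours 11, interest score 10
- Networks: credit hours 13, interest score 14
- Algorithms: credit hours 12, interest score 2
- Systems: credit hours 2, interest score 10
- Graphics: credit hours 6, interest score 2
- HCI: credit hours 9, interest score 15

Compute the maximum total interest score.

49

Networks + Algorithms + Systems + HCI: credit hours 13 + 12 + 2 + 9 = 36 ≤ 36, interest score 14 + 2 + 10 + 15 = 41.
Robotics + Networks + Systems + HCI: credit hours 11 + 13 + 2 + 9 = 35 ≤ 36, interest score 10 + 14 + 10 + 15 = 49.
Networks + Systems + Graphics + HCI: credit hours 13 + 2 + 6 + 9 = 30 ≤ 36, interest score 14 + 10 + 2 + 15 = 41.
Best is Robotics, Networks, Systems, and HCI with total interest score 49.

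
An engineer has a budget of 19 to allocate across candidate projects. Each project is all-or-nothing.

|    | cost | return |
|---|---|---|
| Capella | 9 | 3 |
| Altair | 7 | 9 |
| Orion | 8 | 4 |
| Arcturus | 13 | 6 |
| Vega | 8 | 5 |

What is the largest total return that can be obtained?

Allowing fractional choices, the relaxed optimum would be about 16.0, but projects are indivisible.
Altair + Vega: cost 7 + 8 = 15 ≤ 19, return 9 + 5 = 14.
Altair + Orion: cost 7 + 8 = 15 ≤ 19, return 9 + 4 = 13.
Best is Altair and Vega with total return 14.

14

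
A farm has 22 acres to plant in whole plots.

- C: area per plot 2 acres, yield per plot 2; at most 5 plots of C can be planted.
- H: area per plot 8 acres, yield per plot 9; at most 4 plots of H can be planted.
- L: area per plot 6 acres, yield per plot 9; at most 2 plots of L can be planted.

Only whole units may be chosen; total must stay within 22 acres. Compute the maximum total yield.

This is a bounded integer knapsack.
L has the best ratio (9/6); taking only L gives at most 2×9 = 18 (stopped by the supply cap of 2).
Mixing does better — 1×C, 1×H, and 2×L: area 22 ≤ 22, yield 1·2 + 1·9 + 2·9 = 29.

29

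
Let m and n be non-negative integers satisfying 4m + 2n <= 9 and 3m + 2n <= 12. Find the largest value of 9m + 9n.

36

The continuous relaxation peaks at (0, 4.5) with value 40.50; rounding to a feasible lattice point costs some objective.
(m,n)=(0,4): 4·0+2·4=8≤9, 3·0+2·4=8≤12, objective 36.
(m,n)=(0,3): 4·0+2·3=6≤9, 3·0+2·3=6≤12, objective 27.
The best lattice point is (0,4), giving 36.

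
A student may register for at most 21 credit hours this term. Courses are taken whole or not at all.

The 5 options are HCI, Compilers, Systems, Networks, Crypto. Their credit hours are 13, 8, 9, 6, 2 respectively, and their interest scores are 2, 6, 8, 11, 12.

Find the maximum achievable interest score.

31

Allowing fractional choices, the relaxed optimum would be about 34.0, but courses are indivisible.
Systems + Networks + Crypto: credit hours 9 + 6 + 2 = 17 ≤ 21, interest score 8 + 11 + 12 = 31.
Compilers + Networks + Crypto: credit hours 8 + 6 + 2 = 16 ≤ 21, interest score 6 + 11 + 12 = 29.
Best is Systems, Networks, and Crypto with total interest score 31.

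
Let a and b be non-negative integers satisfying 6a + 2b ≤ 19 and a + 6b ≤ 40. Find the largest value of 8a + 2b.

(a,b)=(3,0) is feasible, giving 24.
(a,b)=(2,1) is feasible, giving 18.
(a,b)=(2,0) is feasible, giving 16.
Maximum is 24 at (a,b)=(3,0).

24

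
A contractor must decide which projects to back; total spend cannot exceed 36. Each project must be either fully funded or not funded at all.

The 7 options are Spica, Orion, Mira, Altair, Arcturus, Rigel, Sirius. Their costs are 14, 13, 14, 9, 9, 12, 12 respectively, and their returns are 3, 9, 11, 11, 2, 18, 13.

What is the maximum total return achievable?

42

Treat it as a binary knapsack problem.
Allowing fractional choices, the relaxed optimum would be about 44.4, but projects are indivisible.
Mira + Altair + Rigel: cost 14 + 9 + 12 = 35 ≤ 36, return 11 + 11 + 18 = 40.
Altair + Rigel + Sirius: cost 9 + 12 + 12 = 33 ≤ 36, return 11 + 18 + 13 = 42.
Best is Altair, Rigel, and Sirius with total return 42.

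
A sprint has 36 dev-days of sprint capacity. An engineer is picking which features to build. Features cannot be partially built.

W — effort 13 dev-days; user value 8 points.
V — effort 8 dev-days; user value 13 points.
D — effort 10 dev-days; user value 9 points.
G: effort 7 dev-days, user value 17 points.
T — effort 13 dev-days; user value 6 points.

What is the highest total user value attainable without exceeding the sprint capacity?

This is an integer program with binary decision variables.
W + V + G: effort 13 + 8 + 7 = 28 ≤ 36, user value 8 + 13 + 17 = 38.
V + D + G: effort 8 + 10 + 7 = 25 ≤ 36, user value 13 + 9 + 17 = 39.
Best is V, D, and G with total user value 39.

39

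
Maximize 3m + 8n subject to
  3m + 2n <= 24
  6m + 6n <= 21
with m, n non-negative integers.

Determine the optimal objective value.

The continuous relaxation peaks at (0, 3.5) with value 28.00; rounding to a feasible lattice point costs some objective.
(m,n)=(0,3): 3·0+2·3=6≤24, 6·0+6·3=18≤21, objective 24.
(m,n)=(1,2): 3·1+2·2=7≤24, 6·1+6·2=18≤21, objective 19.
No feasible integer point exceeds 24.

24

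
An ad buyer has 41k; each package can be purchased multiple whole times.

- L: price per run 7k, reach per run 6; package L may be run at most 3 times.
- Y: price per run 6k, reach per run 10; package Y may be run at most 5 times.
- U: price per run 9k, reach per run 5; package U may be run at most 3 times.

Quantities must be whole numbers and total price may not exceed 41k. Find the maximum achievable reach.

56

1×L and 5×Y: price 37 ≤ 41, reach 1·6 + 5·10 = 56.
5×Y and 1×U: price 39 ≤ 41, reach 5·10 + 1·5 = 55.
Best is 56.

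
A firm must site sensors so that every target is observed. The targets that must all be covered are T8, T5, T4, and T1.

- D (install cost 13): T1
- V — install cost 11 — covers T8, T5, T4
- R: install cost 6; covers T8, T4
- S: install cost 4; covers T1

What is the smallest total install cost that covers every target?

15

This is an integer covering problem.
The greedy cost-per-new-target heuristic would pick R, S, and V for 21, but a cheaper cover exists.
Choose V and S: together they cover T8, T5, T4, T1 — every target.
Total install cost: 11 + 4 = 15.
No cover costs less than 15.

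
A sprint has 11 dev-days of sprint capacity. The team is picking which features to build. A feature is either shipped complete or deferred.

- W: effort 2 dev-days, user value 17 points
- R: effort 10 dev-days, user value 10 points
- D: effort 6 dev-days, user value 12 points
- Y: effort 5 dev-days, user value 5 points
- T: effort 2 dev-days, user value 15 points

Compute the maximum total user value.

Take W, D, and T: effort 2 + 6 + 2 = 10 ≤ 11, user value 17 + 12 + 15 = 44.
No other feasible combination does better.

44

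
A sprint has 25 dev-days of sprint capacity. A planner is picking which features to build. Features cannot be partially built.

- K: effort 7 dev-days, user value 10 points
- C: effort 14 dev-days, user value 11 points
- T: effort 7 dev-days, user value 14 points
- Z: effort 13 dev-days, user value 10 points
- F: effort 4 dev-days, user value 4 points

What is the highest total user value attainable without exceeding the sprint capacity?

Take C, T, and F: effort 14 + 7 + 4 = 25 ≤ 25, user value 11 + 14 + 4 = 29.
No other feasible combination does better.

29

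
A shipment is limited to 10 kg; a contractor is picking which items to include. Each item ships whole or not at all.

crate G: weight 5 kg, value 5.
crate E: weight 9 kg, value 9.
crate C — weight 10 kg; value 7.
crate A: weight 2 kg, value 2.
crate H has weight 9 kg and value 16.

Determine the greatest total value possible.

Take crate H: weight 9 ≤ 10, value 16.
No other feasible combination does better.

16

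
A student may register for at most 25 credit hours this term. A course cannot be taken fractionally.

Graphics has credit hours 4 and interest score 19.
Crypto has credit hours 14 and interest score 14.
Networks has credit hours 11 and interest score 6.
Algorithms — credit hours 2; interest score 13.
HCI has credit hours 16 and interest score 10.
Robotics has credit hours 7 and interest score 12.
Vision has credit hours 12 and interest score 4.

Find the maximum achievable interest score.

50

Allowing fractional choices, the relaxed optimum would be about 56.0, but courses are indivisible.
Graphics + Algorithms + Robotics + Vision: credit hours 4 + 2 + 7 + 12 = 25 ≤ 25, interest score 19 + 13 + 12 + 4 = 48.
Graphics + Networks + Algorithms + Robotics: credit hours 4 + 11 + 2 + 7 = 24 ≤ 25, interest score 19 + 6 + 13 + 12 = 50.
Best is Graphics, Networks, Algorithms, and Robotics with total interest score 50.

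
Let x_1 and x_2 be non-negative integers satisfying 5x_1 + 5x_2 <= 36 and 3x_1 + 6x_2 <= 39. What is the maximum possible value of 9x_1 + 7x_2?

63

Relaxing integrality, the LP optimum is 64.80 at (x_1,x_2) = (7.2, 0), which is not an integer point.
(x_1,x_2)=(7,0): 5·7+5·0=35≤36, 3·7+6·0=21≤39, objective 63.
(x_1,x_2)=(6,1): 5·6+5·1=35≤36, 3·6+6·1=24≤39, objective 61.
Maximum is 63 at (x_1,x_2)=(7,0).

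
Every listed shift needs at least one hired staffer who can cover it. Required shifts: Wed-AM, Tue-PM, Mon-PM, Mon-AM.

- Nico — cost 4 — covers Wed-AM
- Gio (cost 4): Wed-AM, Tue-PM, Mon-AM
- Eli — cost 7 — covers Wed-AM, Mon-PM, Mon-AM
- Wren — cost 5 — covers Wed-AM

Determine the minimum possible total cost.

11

Choose Gio and Eli: together they cover Wed-AM, Tue-PM, Mon-PM, Mon-AM — every shift.
Total cost: 4 + 7 = 11.
No cover costs less than 11.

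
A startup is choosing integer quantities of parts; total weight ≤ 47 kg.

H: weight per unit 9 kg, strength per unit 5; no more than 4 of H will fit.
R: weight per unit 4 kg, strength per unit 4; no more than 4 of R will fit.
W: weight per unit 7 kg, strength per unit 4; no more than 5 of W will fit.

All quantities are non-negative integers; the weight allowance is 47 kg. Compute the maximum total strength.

33

R has the best ratio (4/4); taking only R gives at most 4×4 = 16 (stopped by the supply cap of 4).
Mixing does better — 1×H, 4×R, and 3×W: weight 46 ≤ 47, strength 1·5 + 4·4 + 3·4 = 33.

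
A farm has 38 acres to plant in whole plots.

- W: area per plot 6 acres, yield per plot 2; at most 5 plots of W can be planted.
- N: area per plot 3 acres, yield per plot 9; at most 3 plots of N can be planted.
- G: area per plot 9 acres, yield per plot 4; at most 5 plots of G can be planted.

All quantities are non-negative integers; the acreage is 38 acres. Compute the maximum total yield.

39

N has the best ratio (9/3); taking only N gives at most 3×9 = 27 (stopped by the supply cap of 3).
Mixing does better — 3×N and 3×G: area 36 ≤ 38, yield 3·9 + 3·4 = 39.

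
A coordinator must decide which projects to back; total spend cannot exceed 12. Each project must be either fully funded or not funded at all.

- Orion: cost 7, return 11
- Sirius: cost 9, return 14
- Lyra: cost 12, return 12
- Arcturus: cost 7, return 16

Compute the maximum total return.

16

Allowing fractional choices, the relaxed optimum would be about 23.9, but projects are indivisible.
Sirius: cost 9 ≤ 12, return 14.
Arcturus: cost 7 ≤ 12, return 16.
Lyra: cost 12 ≤ 12, return 12.
Best is Arcturus with total return 16.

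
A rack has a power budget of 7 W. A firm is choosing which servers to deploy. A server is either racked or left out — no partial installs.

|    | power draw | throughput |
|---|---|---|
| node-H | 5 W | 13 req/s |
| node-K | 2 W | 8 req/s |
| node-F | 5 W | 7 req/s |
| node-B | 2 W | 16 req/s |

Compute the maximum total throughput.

29

Take node-H and node-B: power draw 5 + 2 = 7 ≤ 7, throughput 13 + 16 = 29.
No other feasible combination does better.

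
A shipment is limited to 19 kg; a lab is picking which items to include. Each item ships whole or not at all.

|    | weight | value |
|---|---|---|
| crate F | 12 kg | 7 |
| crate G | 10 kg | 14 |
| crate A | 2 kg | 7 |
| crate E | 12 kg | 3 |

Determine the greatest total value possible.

21

crate G + crate A: weight 10 + 2 = 12 ≤ 19, value 14 + 7 = 21.
crate G: weight 10 ≤ 19, value 14.
Best is crate G and crate A with total value 21.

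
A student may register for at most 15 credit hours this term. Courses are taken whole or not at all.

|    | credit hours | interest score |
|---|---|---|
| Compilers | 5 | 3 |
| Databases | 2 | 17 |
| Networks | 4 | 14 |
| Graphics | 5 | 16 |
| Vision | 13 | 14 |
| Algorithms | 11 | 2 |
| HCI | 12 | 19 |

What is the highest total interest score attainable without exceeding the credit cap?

Allowing fractional choices, the relaxed optimum would be about 53.3, but courses are indivisible.
Databases + HCI: credit hours 2 + 12 = 14 ≤ 15, interest score 17 + 19 = 36.
Compilers + Databases + Graphics: credit hours 5 + 2 + 5 = 12 ≤ 15, interest score 3 + 17 + 16 = 36.
Databases + Networks + Graphics: credit hours 2 + 4 + 5 = 11 ≤ 15, interest score 17 + 14 + 16 = 47.
Best is Databases, Networks, and Graphics with total interest score 47.

47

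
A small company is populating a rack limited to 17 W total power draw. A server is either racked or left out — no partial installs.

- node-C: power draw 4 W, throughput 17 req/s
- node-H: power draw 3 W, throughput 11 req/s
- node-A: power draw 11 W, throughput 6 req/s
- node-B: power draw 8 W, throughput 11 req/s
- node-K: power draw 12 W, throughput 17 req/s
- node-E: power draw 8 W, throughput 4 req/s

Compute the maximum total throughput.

Allowing fractional choices, the relaxed optimum would be about 42.2, but servers are indivisible.
node-C + node-K: power draw 4 + 12 = 16 ≤ 17, throughput 17 + 17 = 34.
node-C + node-H + node-B: power draw 4 + 3 + 8 = 15 ≤ 17, throughput 17 + 11 + 11 = 39.
Best is node-C, node-H, and node-B with total throughput 39.

39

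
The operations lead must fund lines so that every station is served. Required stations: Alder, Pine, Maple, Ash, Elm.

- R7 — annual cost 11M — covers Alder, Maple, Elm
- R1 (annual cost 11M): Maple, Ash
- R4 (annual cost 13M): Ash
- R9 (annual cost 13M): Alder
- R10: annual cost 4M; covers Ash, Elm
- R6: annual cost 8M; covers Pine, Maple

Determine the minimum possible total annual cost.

23

Choose R7, R10, and R6: together they cover Alder, Pine, Maple, Ash, Elm — every station.
Total annual cost: 11 + 4 + 8 = 23.
No cover costs less than 23.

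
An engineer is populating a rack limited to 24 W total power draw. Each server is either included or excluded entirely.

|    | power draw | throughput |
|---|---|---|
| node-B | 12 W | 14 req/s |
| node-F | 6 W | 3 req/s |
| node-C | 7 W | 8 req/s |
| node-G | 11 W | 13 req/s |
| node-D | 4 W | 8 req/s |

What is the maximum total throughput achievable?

Take node-B, node-C, and node-D: power draw 12 + 7 + 4 = 23 ≤ 24, throughput 14 + 8 + 8 = 30.
No other feasible combination does better.

30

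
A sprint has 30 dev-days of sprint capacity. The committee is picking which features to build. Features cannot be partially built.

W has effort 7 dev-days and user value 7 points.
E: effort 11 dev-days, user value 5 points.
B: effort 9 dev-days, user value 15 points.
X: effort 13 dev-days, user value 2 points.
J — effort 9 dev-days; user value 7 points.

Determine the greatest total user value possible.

W + E + B: effort 7 + 11 + 9 = 27 ≤ 30, user value 7 + 5 + 15 = 27.
W + B + J: effort 7 + 9 + 9 = 25 ≤ 30, user value 7 + 15 + 7 = 29.
Best is W, B, and J with total user value 29.

29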